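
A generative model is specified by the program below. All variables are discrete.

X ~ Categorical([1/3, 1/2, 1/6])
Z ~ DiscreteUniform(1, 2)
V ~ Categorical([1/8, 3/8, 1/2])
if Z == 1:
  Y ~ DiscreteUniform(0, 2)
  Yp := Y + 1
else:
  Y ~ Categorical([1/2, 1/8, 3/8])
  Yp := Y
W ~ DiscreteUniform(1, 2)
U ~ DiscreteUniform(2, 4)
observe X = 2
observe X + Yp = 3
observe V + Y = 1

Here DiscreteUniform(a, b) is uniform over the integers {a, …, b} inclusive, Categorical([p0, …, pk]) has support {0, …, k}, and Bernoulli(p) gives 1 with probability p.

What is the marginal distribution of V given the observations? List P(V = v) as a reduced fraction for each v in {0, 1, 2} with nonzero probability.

P(V=0) = 1/9, P(V=1) = 8/9

Enumerate traces; 12 have nonzero weight after conditioning:
  (X=2, Z=1, V=1, Y=0, W=1, U=2) weight 1/576
  (X=2, Z=1, V=1, Y=0, W=1, U=3) weight 1/576
  (X=2, Z=1, V=1, Y=0, W=1, U=4) weight 1/576
  (X=2, Z=1, V=1, Y=0, W=2, U=2) weight 1/576
  (X=2, Z=1, V=1, Y=0, W=2, U=3) weight 1/576
  (X=2, Z=1, V=1, Y=0, W=2, U=4) weight 1/576
  (X=2, Z=2, V=0, Y=1, W=1, U=2) weight 1/4608
  (X=2, Z=2, V=0, Y=1, W=1, U=3) weight 1/4608
  … 4 more
Group by V:
  weight(V=0) = 1/768
  weight(V=1) = 1/96
Total weight = 1/768 + 1/96 = 3/256
P(V=0 | obs) = 1/768 / 3/256 = 1/9
P(V=1 | obs) = 1/96 / 3/256 = 8/9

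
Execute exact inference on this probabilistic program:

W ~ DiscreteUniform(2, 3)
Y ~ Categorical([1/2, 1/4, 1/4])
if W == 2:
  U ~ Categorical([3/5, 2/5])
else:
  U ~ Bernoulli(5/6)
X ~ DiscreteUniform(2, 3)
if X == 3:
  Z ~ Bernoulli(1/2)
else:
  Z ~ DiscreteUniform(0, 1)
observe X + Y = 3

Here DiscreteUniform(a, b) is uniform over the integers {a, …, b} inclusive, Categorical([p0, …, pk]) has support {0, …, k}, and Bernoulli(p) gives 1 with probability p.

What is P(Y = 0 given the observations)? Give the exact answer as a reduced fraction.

Enumerate traces; 16 have nonzero weight after conditioning:
  (W=2, Y=0, U=0, X=3, Z=0) weight 3/80
  (W=2, Y=0, U=0, X=3, Z=1) weight 3/80
  (W=2, Y=0, U=1, X=3, Z=0) weight 1/40
  (W=2, Y=0, U=1, X=3, Z=1) weight 1/40
  (W=2, Y=1, U=0, X=2, Z=0) weight 3/160
  (W=2, Y=1, U=0, X=2, Z=1) weight 3/160
  (W=2, Y=1, U=1, X=2, Z=0) weight 1/80
  (W=2, Y=1, U=1, X=2, Z=1) weight 1/80
  … 8 more
Group by Y:
  weight(Y=0) = 1/4
  weight(Y=1) = 1/8
Total weight = 1/4 + 1/8 = 3/8
P(Y=0 | obs) = 1/4 / 3/8 = 2/3
P(Y=1 | obs) = 1/8 / 3/8 = 1/3

P(Y = 0 | obs) = 2/3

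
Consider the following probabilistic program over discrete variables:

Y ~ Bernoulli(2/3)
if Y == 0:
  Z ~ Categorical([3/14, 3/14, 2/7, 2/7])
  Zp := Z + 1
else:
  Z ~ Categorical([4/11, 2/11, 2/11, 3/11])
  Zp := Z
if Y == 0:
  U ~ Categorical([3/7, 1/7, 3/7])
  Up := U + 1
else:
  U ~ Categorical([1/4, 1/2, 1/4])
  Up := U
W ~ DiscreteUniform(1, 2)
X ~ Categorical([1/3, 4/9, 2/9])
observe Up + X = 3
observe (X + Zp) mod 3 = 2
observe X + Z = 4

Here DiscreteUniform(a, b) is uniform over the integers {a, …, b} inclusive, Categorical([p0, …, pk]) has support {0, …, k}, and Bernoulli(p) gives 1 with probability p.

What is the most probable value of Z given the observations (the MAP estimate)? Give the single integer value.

Enumerate traces; 4 have nonzero weight after conditioning:
  (Y=0, Z=2, U=0, W=1, X=2) weight 2/441
  (Y=0, Z=2, U=0, W=2, X=2) weight 2/441
  (Y=0, Z=3, U=1, W=1, X=1) weight 4/1323
  (Y=0, Z=3, U=1, W=2, X=1) weight 4/1323
Group by Z:
  weight(Z=2) = 4/441
  weight(Z=3) = 8/1323
Total weight = 4/441 + 8/1323 = 20/1323
P(Z=2 | obs) = 4/441 / 20/1323 = 3/5
P(Z=3 | obs) = 8/1323 / 20/1323 = 2/5
argmax = 2

argmax_v P(Z = v | obs) = 2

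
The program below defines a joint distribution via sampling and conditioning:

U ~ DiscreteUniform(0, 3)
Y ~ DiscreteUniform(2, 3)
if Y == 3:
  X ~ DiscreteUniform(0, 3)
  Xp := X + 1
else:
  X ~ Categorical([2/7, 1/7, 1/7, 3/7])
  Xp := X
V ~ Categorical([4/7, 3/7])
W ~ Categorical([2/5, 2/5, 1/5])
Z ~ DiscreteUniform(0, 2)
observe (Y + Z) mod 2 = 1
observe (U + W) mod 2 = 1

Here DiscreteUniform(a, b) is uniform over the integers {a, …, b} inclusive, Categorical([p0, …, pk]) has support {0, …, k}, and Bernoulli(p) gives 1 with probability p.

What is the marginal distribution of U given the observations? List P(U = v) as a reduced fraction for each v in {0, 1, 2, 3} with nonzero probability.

P(U=0) = 1/5, P(U=1) = 3/10, P(U=2) = 1/5, P(U=3) = 3/10

Enumerate traces; 144 have nonzero weight after conditioning:
  (U=0, Y=2, X=0, V=0, W=1, Z=1) weight 2/735
  (U=0, Y=2, X=0, V=1, W=1, Z=1) weight 1/490
  (U=0, Y=2, X=1, V=0, W=1, Z=1) weight 1/735
  (U=0, Y=2, X=1, V=1, W=1, Z=1) weight 1/980
  (U=0, Y=2, X=2, V=0, W=1, Z=1) weight 1/735
  (U=0, Y=2, X=2, V=1, W=1, Z=1) weight 1/980
  (U=0, Y=2, X=3, V=0, W=1, Z=1) weight 1/245
  (U=0, Y=2, X=3, V=1, W=1, Z=1) weight 3/980
  (U=1, Y=2, X=0, V=0, W=0, Z=1) weight 2/735
  (U=2, Y=2, X=0, V=0, W=1, Z=1) weight 2/735
  … 134 more
Group by U:
  weight(U=0) = 1/20
  weight(U=1) = 3/40
  weight(U=2) = 1/20
  weight(U=3) = 3/40
Total weight = 1/20 + 3/40 + 1/20 + 3/40 = 1/4
P(U=0 | obs) = 1/20 / 1/4 = 1/5
P(U=1 | obs) = 3/40 / 1/4 = 3/10
P(U=2 | obs) = 1/20 / 1/4 = 1/5
P(U=3 | obs) = 3/40 / 1/4 = 3/10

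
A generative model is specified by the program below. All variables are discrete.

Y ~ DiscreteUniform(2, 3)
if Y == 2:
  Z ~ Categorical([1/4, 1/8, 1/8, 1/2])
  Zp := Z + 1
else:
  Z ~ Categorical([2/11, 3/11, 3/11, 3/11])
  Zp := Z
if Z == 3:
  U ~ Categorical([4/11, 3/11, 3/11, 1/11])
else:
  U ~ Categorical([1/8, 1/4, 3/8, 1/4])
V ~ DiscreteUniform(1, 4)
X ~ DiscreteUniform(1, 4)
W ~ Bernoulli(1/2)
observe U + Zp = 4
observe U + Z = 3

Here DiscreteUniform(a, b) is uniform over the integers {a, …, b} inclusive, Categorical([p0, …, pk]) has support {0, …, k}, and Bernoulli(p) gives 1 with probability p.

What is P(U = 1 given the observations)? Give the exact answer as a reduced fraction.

P(U = 1 | obs) = 22/227

Enumerate traces; 128 have nonzero weight after conditioning:
  (Y=2, Z=0, U=3, V=1, X=1, W=0) weight 1/1024
  (Y=2, Z=0, U=3, V=1, X=1, W=1) weight 1/1024
  (Y=2, Z=0, U=3, V=1, X=2, W=0) weight 1/1024
  (Y=2, Z=0, U=3, V=1, X=2, W=1) weight 1/1024
  (Y=2, Z=0, U=3, V=1, X=3, W=0) weight 1/1024
  (Y=2, Z=0, U=3, V=1, X=3, W=1) weight 1/1024
  (Y=2, Z=0, U=3, V=1, X=4, W=0) weight 1/1024
  (Y=2, Z=0, U=3, V=1, X=4, W=1) weight 1/1024
  (Y=2, Z=1, U=2, V=1, X=1, W=0) weight 3/4096
  (Y=2, Z=2, U=1, V=1, X=1, W=0) weight 1/2048
  … 118 more
Group by U:
  weight(U=0) = 1/11
  weight(U=1) = 1/64
  weight(U=2) = 3/128
  weight(U=3) = 1/32
Total weight = 1/11 + 1/64 + 3/128 + 1/32 = 227/1408
P(U=0 | obs) = 1/11 / 227/1408 = 128/227
P(U=1 | obs) = 1/64 / 227/1408 = 22/227
P(U=2 | obs) = 3/128 / 227/1408 = 33/227
P(U=3 | obs) = 1/32 / 227/1408 = 44/227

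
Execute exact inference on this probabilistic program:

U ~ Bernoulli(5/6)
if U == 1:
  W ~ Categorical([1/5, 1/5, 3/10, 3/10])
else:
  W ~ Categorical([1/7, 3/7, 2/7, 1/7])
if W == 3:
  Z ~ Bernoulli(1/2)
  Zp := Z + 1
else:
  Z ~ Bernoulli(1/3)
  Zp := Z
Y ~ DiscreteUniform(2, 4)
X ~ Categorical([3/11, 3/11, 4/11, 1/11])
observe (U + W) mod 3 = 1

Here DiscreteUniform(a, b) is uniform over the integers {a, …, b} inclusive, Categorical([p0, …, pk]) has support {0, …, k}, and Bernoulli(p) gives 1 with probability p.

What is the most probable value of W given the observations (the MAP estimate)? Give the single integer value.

Enumerate traces; 72 have nonzero weight after conditioning:
  (U=0, W=1, Z=0, Y=2, X=0) weight 1/231
  (U=0, W=1, Z=0, Y=2, X=1) weight 1/231
  (U=0, W=1, Z=0, Y=2, X=2) weight 4/693
  (U=0, W=1, Z=0, Y=2, X=3) weight 1/693
  (U=0, W=1, Z=0, Y=3, X=0) weight 1/231
  (U=0, W=1, Z=0, Y=3, X=1) weight 1/231
  (U=0, W=1, Z=0, Y=3, X=2) weight 4/693
  (U=0, W=1, Z=0, Y=3, X=3) weight 1/693
  (U=1, W=0, Z=0, Y=2, X=0) weight 1/99
  (U=1, W=3, Z=0, Y=2, X=0) weight 1/88
  … 62 more
Group by W:
  weight(W=0) = 1/6
  weight(W=1) = 1/14
  weight(W=3) = 1/4
Total weight = 1/6 + 1/14 + 1/4 = 41/84
P(W=0 | obs) = 1/6 / 41/84 = 14/41
P(W=1 | obs) = 1/14 / 41/84 = 6/41
P(W=3 | obs) = 1/4 / 41/84 = 21/41
argmax = 3

argmax_v P(W = v | obs) = 3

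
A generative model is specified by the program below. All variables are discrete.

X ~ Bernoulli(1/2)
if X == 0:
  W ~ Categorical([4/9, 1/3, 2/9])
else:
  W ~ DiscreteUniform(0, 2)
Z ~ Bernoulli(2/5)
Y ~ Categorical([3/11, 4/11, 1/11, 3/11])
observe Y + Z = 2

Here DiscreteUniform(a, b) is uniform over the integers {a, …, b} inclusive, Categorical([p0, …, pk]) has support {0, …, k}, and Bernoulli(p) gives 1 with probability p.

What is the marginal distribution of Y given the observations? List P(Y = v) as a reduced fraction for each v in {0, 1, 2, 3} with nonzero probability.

Enumerate traces; 12 have nonzero weight after conditioning:
  (X=0, W=0, Z=0, Y=2) weight 2/165
  (X=0, W=0, Z=1, Y=1) weight 16/495
  (X=0, W=1, Z=0, Y=2) weight 1/110
  (X=0, W=1, Z=1, Y=1) weight 4/165
  (X=0, W=2, Z=0, Y=2) weight 1/165
  (X=0, W=2, Z=1, Y=1) weight 8/495
  (X=1, W=0, Z=0, Y=2) weight 1/110
  (X=1, W=0, Z=1, Y=1) weight 4/165
  … 4 more
Group by Y:
  weight(Y=1) = 8/55
  weight(Y=2) = 3/55
Total weight = 8/55 + 3/55 = 1/5
P(Y=1 | obs) = 8/55 / 1/5 = 8/11
P(Y=2 | obs) = 3/55 / 1/5 = 3/11

P(Y=1) = 8/11, P(Y=2) = 3/11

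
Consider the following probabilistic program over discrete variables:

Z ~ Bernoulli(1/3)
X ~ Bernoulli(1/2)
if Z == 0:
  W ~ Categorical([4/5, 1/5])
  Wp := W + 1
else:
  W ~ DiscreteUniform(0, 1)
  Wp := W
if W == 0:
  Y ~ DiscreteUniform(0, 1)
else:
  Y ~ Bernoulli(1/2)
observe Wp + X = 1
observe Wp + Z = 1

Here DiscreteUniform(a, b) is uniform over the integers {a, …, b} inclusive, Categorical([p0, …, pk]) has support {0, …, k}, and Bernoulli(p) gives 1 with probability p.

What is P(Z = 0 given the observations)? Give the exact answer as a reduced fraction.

P(Z = 0 | obs) = 16/21

Enumerate traces; 4 have nonzero weight after conditioning:
  (Z=0, X=0, W=0, Y=0) weight 2/15
  (Z=0, X=0, W=0, Y=1) weight 2/15
  (Z=1, X=1, W=0, Y=0) weight 1/24
  (Z=1, X=1, W=0, Y=1) weight 1/24
Group by Z:
  weight(Z=0) = 4/15
  weight(Z=1) = 1/12
Total weight = 4/15 + 1/12 = 7/20
P(Z=0 | obs) = 4/15 / 7/20 = 16/21
P(Z=1 | obs) = 1/12 / 7/20 = 5/21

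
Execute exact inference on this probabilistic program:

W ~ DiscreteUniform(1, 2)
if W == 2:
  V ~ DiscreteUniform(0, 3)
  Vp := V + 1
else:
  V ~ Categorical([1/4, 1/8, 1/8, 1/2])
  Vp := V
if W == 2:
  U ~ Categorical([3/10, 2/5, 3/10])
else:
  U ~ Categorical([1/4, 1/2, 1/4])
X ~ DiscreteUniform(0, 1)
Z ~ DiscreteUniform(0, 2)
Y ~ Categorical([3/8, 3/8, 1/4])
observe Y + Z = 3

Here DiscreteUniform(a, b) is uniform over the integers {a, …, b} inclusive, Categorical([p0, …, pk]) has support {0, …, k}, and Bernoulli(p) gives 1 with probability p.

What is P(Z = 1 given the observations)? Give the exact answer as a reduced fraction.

P(Z = 1 | obs) = 2/5

Enumerate traces; 96 have nonzero weight after conditioning:
  (W=1, V=0, U=0, X=0, Z=1, Y=2) weight 1/768
  (W=1, V=0, U=0, X=0, Z=2, Y=1) weight 1/512
  (W=1, V=0, U=0, X=1, Z=1, Y=2) weight 1/768
  (W=1, V=0, U=0, X=1, Z=2, Y=1) weight 1/512
  (W=1, V=0, U=1, X=0, Z=1, Y=2) weight 1/384
  (W=1, V=0, U=1, X=0, Z=2, Y=1) weight 1/256
  (W=1, V=0, U=1, X=1, Z=1, Y=2) weight 1/384
  (W=1, V=0, U=1, X=1, Z=2, Y=1) weight 1/256
  … 88 more
Group by Z:
  weight(Z=1) = 1/12
  weight(Z=2) = 1/8
Total weight = 1/12 + 1/8 = 5/24
P(Z=1 | obs) = 1/12 / 5/24 = 2/5
P(Z=2 | obs) = 1/8 / 5/24 = 3/5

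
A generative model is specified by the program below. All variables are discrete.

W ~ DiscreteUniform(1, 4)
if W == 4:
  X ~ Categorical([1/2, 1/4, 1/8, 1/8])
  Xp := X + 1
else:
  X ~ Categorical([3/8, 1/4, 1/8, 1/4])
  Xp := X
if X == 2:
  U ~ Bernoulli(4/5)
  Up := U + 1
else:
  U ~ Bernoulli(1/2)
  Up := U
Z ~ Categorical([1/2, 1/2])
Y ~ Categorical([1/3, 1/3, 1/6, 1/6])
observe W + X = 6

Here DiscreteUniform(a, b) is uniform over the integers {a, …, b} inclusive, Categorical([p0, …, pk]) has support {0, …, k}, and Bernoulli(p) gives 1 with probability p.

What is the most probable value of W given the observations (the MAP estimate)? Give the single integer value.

argmax_v P(W = v | obs) = 3

Enumerate traces; 32 have nonzero weight after conditioning:
  (W=3, X=3, U=0, Z=0, Y=0) weight 1/192
  (W=3, X=3, U=0, Z=0, Y=1) weight 1/192
  (W=3, X=3, U=0, Z=0, Y=2) weight 1/384
  (W=3, X=3, U=0, Z=0, Y=3) weight 1/384
  (W=3, X=3, U=0, Z=1, Y=0) weight 1/192
  (W=3, X=3, U=0, Z=1, Y=1) weight 1/192
  (W=3, X=3, U=0, Z=1, Y=2) weight 1/384
  (W=3, X=3, U=0, Z=1, Y=3) weight 1/384
  (W=4, X=2, U=0, Z=0, Y=0) weight 1/960
  … 23 more
Group by W:
  weight(W=3) = 1/16
  weight(W=4) = 1/32
Total weight = 1/16 + 1/32 = 3/32
P(W=3 | obs) = 1/16 / 3/32 = 2/3
P(W=4 | obs) = 1/32 / 3/32 = 1/3
argmax = 3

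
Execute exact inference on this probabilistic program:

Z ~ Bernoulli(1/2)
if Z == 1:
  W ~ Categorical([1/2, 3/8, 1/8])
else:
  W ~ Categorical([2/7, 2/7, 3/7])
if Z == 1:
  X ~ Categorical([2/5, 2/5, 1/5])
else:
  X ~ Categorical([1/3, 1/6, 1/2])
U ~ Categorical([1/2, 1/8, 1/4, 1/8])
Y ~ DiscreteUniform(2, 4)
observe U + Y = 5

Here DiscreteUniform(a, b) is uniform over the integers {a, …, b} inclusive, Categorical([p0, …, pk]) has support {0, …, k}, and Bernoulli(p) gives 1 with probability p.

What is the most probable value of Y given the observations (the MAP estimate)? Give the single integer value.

argmax_v P(Y = v | obs) = 3

Enumerate traces; 54 have nonzero weight after conditioning:
  (Z=0, W=0, X=0, U=1, Y=4) weight 1/504
  (Z=0, W=0, X=0, U=2, Y=3) weight 1/252
  (Z=0, W=0, X=0, U=3, Y=2) weight 1/504
  (Z=0, W=0, X=1, U=1, Y=4) weight 1/1008
  (Z=0, W=0, X=1, U=2, Y=3) weight 1/504
  (Z=0, W=0, X=1, U=3, Y=2) weight 1/1008
  (Z=0, W=0, X=2, U=1, Y=4) weight 1/336
  (Z=0, W=0, X=2, U=2, Y=3) weight 1/168
  … 46 more
Group by Y:
  weight(Y=2) = 1/24
  weight(Y=3) = 1/12
  weight(Y=4) = 1/24
Total weight = 1/24 + 1/12 + 1/24 = 1/6
P(Y=2 | obs) = 1/24 / 1/6 = 1/4
P(Y=3 | obs) = 1/12 / 1/6 = 1/2
P(Y=4 | obs) = 1/24 / 1/6 = 1/4
argmax = 3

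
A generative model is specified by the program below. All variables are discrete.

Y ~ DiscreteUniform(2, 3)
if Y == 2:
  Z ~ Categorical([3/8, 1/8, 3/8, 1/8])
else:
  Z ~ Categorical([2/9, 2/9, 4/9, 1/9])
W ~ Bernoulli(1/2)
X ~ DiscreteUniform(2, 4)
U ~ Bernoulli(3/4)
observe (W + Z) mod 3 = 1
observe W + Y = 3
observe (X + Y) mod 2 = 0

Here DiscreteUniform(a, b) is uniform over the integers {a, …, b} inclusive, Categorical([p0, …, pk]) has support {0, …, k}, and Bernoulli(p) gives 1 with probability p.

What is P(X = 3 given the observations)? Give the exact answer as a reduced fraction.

P(X = 3 | obs) = 2/11

Enumerate traces; 10 have nonzero weight after conditioning:
  (Y=2, Z=0, W=1, X=2, U=0) weight 1/128
  (Y=2, Z=0, W=1, X=2, U=1) weight 3/128
  (Y=2, Z=0, W=1, X=4, U=0) weight 1/128
  (Y=2, Z=0, W=1, X=4, U=1) weight 3/128
  (Y=2, Z=3, W=1, X=2, U=0) weight 1/384
  (Y=2, Z=3, W=1, X=2, U=1) weight 1/128
  (Y=2, Z=3, W=1, X=4, U=0) weight 1/384
  (Y=2, Z=3, W=1, X=4, U=1) weight 1/128
  (Y=3, Z=1, W=0, X=3, U=0) weight 1/216
  … 1 more
Group by X:
  weight(X=2) = 1/24
  weight(X=3) = 1/54
  weight(X=4) = 1/24
Total weight = 1/24 + 1/54 + 1/24 = 11/108
P(X=2 | obs) = 1/24 / 11/108 = 9/22
P(X=3 | obs) = 1/54 / 11/108 = 2/11
P(X=4 | obs) = 1/24 / 11/108 = 9/22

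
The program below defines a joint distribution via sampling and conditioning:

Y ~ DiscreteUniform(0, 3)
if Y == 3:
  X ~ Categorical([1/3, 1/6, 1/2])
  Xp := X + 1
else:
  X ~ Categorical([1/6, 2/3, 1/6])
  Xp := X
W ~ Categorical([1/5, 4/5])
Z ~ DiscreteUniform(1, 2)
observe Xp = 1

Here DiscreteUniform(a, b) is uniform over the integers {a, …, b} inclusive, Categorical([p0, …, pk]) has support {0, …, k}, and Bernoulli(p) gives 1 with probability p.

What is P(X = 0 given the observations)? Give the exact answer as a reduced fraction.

Enumerate traces; 16 have nonzero weight after conditioning:
  (Y=0, X=1, W=0, Z=1) weight 1/60
  (Y=0, X=1, W=0, Z=2) weight 1/60
  (Y=0, X=1, W=1, Z=1) weight 1/15
  (Y=0, X=1, W=1, Z=2) weight 1/15
  (Y=1, X=1, W=0, Z=1) weight 1/60
  (Y=1, X=1, W=0, Z=2) weight 1/60
  (Y=1, X=1, W=1, Z=1) weight 1/15
  (Y=1, X=1, W=1, Z=2) weight 1/15
  (Y=3, X=0, W=0, Z=1) weight 1/120
  … 7 more
Group by X:
  weight(X=0) = 1/12
  weight(X=1) = 1/2
Total weight = 1/12 + 1/2 = 7/12
P(X=0 | obs) = 1/12 / 7/12 = 1/7
P(X=1 | obs) = 1/2 / 7/12 = 6/7

P(X = 0 | obs) = 1/7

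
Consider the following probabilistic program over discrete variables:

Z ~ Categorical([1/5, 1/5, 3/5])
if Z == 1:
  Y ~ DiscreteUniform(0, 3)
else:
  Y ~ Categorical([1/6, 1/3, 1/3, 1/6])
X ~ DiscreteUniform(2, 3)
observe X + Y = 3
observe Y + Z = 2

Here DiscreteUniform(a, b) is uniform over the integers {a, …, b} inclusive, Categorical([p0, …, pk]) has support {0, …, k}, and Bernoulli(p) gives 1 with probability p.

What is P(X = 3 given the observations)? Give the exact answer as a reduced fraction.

Enumerate traces; 2 have nonzero weight after conditioning:
  (Z=1, Y=1, X=2) weight 1/40
  (Z=2, Y=0, X=3) weight 1/20
Group by X:
  weight(X=2) = 1/40
  weight(X=3) = 1/20
Total weight = 1/40 + 1/20 = 3/40
P(X=2 | obs) = 1/40 / 3/40 = 1/3
P(X=3 | obs) = 1/20 / 3/40 = 2/3

P(X = 3 | obs) = 2/3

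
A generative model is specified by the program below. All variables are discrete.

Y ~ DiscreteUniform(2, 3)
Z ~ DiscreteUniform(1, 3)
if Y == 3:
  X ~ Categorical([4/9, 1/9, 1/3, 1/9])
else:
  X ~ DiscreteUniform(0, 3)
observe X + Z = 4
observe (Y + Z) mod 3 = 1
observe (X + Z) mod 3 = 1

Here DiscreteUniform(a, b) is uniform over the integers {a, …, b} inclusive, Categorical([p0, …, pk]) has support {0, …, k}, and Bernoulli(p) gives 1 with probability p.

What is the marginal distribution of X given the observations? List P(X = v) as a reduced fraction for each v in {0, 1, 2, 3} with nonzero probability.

P(X=2) = 9/13, P(X=3) = 4/13

Enumerate traces; 2 have nonzero weight after conditioning:
  (Y=2, Z=2, X=2) weight 1/24
  (Y=3, Z=1, X=3) weight 1/54
Group by X:
  weight(X=2) = 1/24
  weight(X=3) = 1/54
Total weight = 1/24 + 1/54 = 13/216
P(X=2 | obs) = 1/24 / 13/216 = 9/13
P(X=3 | obs) = 1/54 / 13/216 = 4/13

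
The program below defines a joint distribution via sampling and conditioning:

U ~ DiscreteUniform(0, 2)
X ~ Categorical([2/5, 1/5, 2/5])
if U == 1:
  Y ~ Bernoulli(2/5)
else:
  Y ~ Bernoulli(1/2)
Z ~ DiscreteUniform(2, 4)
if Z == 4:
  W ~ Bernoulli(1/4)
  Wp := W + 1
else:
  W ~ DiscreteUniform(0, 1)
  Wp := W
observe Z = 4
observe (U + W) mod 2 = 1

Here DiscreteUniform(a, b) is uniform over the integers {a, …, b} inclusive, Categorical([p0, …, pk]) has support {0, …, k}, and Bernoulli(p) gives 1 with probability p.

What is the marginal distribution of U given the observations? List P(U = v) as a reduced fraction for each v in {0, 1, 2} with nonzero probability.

Enumerate traces; 18 have nonzero weight after conditioning:
  (U=0, X=0, Y=0, Z=4, W=1) weight 1/180
  (U=0, X=0, Y=1, Z=4, W=1) weight 1/180
  (U=0, X=1, Y=0, Z=4, W=1) weight 1/360
  (U=0, X=1, Y=1, Z=4, W=1) weight 1/360
  (U=0, X=2, Y=0, Z=4, W=1) weight 1/180
  (U=0, X=2, Y=1, Z=4, W=1) weight 1/180
  (U=1, X=0, Y=0, Z=4, W=0) weight 1/50
  (U=1, X=0, Y=1, Z=4, W=0) weight 1/75
  (U=2, X=0, Y=0, Z=4, W=1) weight 1/180
  … 9 more
Group by U:
  weight(U=0) = 1/36
  weight(U=1) = 1/12
  weight(U=2) = 1/36
Total weight = 1/36 + 1/12 + 1/36 = 5/36
P(U=0 | obs) = 1/36 / 5/36 = 1/5
P(U=1 | obs) = 1/12 / 5/36 = 3/5
P(U=2 | obs) = 1/36 / 5/36 = 1/5

P(U=0) = 1/5, P(U=1) = 3/5, P(U=2) = 1/5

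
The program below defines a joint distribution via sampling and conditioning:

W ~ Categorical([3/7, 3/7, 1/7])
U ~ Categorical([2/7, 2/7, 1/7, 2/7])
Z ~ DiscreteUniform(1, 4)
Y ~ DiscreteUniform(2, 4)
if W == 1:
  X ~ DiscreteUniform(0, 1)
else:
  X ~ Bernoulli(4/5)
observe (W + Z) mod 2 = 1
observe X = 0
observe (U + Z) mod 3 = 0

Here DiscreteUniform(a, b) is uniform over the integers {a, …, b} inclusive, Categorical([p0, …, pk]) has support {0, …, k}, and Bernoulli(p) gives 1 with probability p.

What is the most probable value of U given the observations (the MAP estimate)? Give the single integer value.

argmax_v P(U = v | obs) = 1

Enumerate traces; 24 have nonzero weight after conditioning:
  (W=0, U=0, Z=3, Y=2, X=0) weight 1/490
  (W=0, U=0, Z=3, Y=3, X=0) weight 1/490
  (W=0, U=0, Z=3, Y=4, X=0) weight 1/490
  (W=0, U=2, Z=1, Y=2, X=0) weight 1/980
  (W=0, U=2, Z=1, Y=3, X=0) weight 1/980
  (W=0, U=2, Z=1, Y=4, X=0) weight 1/980
  (W=0, U=3, Z=3, Y=2, X=0) weight 1/490
  (W=0, U=3, Z=3, Y=3, X=0) weight 1/490
  (W=1, U=1, Z=2, Y=2, X=0) weight 1/196
  … 15 more
Group by U:
  weight(U=0) = 2/245
  weight(U=1) = 3/196
  weight(U=2) = 23/1960
  weight(U=3) = 2/245
Total weight = 2/245 + 3/196 + 23/1960 + 2/245 = 17/392
P(U=0 | obs) = 2/245 / 17/392 = 16/85
P(U=1 | obs) = 3/196 / 17/392 = 6/17
P(U=2 | obs) = 23/1960 / 17/392 = 23/85
P(U=3 | obs) = 2/245 / 17/392 = 16/85
argmax = 1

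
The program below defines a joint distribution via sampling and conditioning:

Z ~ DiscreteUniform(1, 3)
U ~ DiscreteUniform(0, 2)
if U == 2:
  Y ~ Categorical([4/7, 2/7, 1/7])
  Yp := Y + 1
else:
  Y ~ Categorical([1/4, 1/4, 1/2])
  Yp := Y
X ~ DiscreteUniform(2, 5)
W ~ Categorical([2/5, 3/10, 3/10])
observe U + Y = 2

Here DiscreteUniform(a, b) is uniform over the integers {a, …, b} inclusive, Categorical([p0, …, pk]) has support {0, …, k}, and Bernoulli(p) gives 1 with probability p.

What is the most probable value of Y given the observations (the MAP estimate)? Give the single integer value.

Enumerate traces; 108 have nonzero weight after conditioning:
  (Z=1, U=0, Y=2, X=2, W=0) weight 1/180
  (Z=1, U=0, Y=2, X=2, W=1) weight 1/240
  (Z=1, U=0, Y=2, X=2, W=2) weight 1/240
  (Z=1, U=0, Y=2, X=3, W=0) weight 1/180
  (Z=1, U=0, Y=2, X=3, W=1) weight 1/240
  (Z=1, U=0, Y=2, X=3, W=2) weight 1/240
  (Z=1, U=0, Y=2, X=4, W=0) weight 1/180
  (Z=1, U=0, Y=2, X=4, W=1) weight 1/240
  (Z=1, U=1, Y=1, X=2, W=0) weight 1/360
  (Z=1, U=2, Y=0, X=2, W=0) weight 2/315
  … 98 more
Group by Y:
  weight(Y=0) = 4/21
  weight(Y=1) = 1/12
  weight(Y=2) = 1/6
Total weight = 4/21 + 1/12 + 1/6 = 37/84
P(Y=0 | obs) = 4/21 / 37/84 = 16/37
P(Y=1 | obs) = 1/12 / 37/84 = 7/37
P(Y=2 | obs) = 1/6 / 37/84 = 14/37
argmax = 0

argmax_v P(Y = v | obs) = 0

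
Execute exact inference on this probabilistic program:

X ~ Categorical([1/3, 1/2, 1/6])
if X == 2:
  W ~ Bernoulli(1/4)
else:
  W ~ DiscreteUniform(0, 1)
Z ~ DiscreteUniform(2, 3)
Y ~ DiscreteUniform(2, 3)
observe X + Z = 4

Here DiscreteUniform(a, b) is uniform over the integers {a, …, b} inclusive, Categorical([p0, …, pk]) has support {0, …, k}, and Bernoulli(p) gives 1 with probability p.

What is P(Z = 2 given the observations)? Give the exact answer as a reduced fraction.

Enumerate traces; 8 have nonzero weight after conditioning:
  (X=1, W=0, Z=3, Y=2) weight 1/16
  (X=1, W=0, Z=3, Y=3) weight 1/16
  (X=1, W=1, Z=3, Y=2) weight 1/16
  (X=1, W=1, Z=3, Y=3) weight 1/16
  (X=2, W=0, Z=2, Y=2) weight 1/32
  (X=2, W=0, Z=2, Y=3) weight 1/32
  (X=2, W=1, Z=2, Y=2) weight 1/96
  (X=2, W=1, Z=2, Y=3) weight 1/96
Group by Z:
  weight(Z=2) = 1/12
  weight(Z=3) = 1/4
Total weight = 1/12 + 1/4 = 1/3
P(Z=2 | obs) = 1/12 / 1/3 = 1/4
P(Z=3 | obs) = 1/4 / 1/3 = 3/4

P(Z = 2 | obs) = 1/4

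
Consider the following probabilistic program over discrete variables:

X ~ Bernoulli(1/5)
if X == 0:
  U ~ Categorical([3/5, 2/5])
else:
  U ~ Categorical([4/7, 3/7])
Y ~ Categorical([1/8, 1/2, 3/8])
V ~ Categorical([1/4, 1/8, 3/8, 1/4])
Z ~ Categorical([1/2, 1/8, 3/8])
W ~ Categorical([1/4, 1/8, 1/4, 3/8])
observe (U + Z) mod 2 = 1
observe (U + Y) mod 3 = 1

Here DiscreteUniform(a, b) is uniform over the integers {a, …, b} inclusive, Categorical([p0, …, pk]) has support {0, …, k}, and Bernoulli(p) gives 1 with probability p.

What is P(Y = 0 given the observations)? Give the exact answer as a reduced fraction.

P(Y = 0 | obs) = 497/913

Enumerate traces; 96 have nonzero weight after conditioning:
  (X=0, U=0, Y=1, V=0, Z=1, W=0) weight 3/1600
  (X=0, U=0, Y=1, V=0, Z=1, W=1) weight 3/3200
  (X=0, U=0, Y=1, V=0, Z=1, W=2) weight 3/1600
  (X=0, U=0, Y=1, V=0, Z=1, W=3) weight 9/3200
  (X=0, U=0, Y=1, V=1, Z=1, W=0) weight 3/3200
  (X=0, U=0, Y=1, V=1, Z=1, W=1) weight 3/6400
  (X=0, U=0, Y=1, V=1, Z=1, W=2) weight 3/3200
  (X=0, U=0, Y=1, V=1, Z=1, W=3) weight 9/6400
  (X=0, U=1, Y=0, V=0, Z=0, W=0) weight 1/800
  … 87 more
Group by Y:
  weight(Y=0) = 71/1600
  weight(Y=1) = 13/350
Total weight = 71/1600 + 13/350 = 913/11200
P(Y=0 | obs) = 71/1600 / 913/11200 = 497/913
P(Y=1 | obs) = 13/350 / 913/11200 = 416/913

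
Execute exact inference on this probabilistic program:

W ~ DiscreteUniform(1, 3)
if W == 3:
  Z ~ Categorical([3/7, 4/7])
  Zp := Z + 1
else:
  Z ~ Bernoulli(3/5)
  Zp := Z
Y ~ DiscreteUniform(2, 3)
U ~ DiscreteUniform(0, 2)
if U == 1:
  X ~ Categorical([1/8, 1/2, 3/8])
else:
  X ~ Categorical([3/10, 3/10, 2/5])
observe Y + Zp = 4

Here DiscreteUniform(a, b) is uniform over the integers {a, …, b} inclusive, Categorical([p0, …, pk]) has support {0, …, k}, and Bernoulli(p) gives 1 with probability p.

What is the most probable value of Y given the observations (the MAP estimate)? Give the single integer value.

argmax_v P(Y = v | obs) = 3

Enumerate traces; 36 have nonzero weight after conditioning:
  (W=1, Z=1, Y=3, U=0, X=0) weight 1/100
  (W=1, Z=1, Y=3, U=0, X=1) weight 1/100
  (W=1, Z=1, Y=3, U=0, X=2) weight 1/75
  (W=1, Z=1, Y=3, U=1, X=0) weight 1/240
  (W=1, Z=1, Y=3, U=1, X=1) weight 1/60
  (W=1, Z=1, Y=3, U=1, X=2) weight 1/80
  (W=1, Z=1, Y=3, U=2, X=0) weight 1/100
  (W=1, Z=1, Y=3, U=2, X=1) weight 1/100
  (W=3, Z=1, Y=2, U=0, X=0) weight 1/105
  … 27 more
Group by Y:
  weight(Y=2) = 2/21
  weight(Y=3) = 19/70
Total weight = 2/21 + 19/70 = 11/30
P(Y=2 | obs) = 2/21 / 11/30 = 20/77
P(Y=3 | obs) = 19/70 / 11/30 = 57/77
argmax = 3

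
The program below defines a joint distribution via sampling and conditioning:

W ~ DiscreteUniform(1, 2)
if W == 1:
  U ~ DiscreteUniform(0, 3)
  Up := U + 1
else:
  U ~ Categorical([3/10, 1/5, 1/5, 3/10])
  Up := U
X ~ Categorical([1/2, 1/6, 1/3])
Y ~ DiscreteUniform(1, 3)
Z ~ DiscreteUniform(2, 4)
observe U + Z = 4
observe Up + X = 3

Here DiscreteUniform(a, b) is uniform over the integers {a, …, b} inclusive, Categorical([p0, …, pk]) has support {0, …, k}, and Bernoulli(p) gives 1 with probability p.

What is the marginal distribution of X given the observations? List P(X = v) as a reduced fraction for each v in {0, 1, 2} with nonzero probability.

P(X=0) = 5/14, P(X=1) = 3/14, P(X=2) = 3/7

Enumerate traces; 15 have nonzero weight after conditioning:
  (W=1, U=0, X=2, Y=1, Z=4) weight 1/216
  (W=1, U=0, X=2, Y=2, Z=4) weight 1/216
  (W=1, U=0, X=2, Y=3, Z=4) weight 1/216
  (W=1, U=1, X=1, Y=1, Z=3) weight 1/432
  (W=1, U=1, X=1, Y=2, Z=3) weight 1/432
  (W=1, U=1, X=1, Y=3, Z=3) weight 1/432
  (W=1, U=2, X=0, Y=1, Z=2) weight 1/144
  (W=1, U=2, X=0, Y=2, Z=2) weight 1/144
  … 7 more
Group by X:
  weight(X=0) = 1/48
  weight(X=1) = 1/80
  weight(X=2) = 1/40
Total weight = 1/48 + 1/80 + 1/40 = 7/120
P(X=0 | obs) = 1/48 / 7/120 = 5/14
P(X=1 | obs) = 1/80 / 7/120 = 3/14
P(X=2 | obs) = 1/40 / 7/120 = 3/7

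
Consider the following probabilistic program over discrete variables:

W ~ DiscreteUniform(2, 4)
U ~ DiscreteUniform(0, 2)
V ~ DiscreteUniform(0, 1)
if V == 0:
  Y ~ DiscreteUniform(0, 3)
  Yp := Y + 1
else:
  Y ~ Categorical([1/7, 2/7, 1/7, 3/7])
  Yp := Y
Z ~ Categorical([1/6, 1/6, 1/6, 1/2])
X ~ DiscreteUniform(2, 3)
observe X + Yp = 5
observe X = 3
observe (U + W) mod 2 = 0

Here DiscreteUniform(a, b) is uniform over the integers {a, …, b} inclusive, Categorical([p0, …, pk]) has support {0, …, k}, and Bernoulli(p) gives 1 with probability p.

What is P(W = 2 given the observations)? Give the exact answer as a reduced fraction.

P(W = 2 | obs) = 2/5

Enumerate traces; 40 have nonzero weight after conditioning:
  (W=2, U=0, V=0, Y=1, Z=0, X=3) weight 1/864
  (W=2, U=0, V=0, Y=1, Z=1, X=3) weight 1/864
  (W=2, U=0, V=0, Y=1, Z=2, X=3) weight 1/864
  (W=2, U=0, V=0, Y=1, Z=3, X=3) weight 1/288
  (W=2, U=0, V=1, Y=2, Z=0, X=3) weight 1/1512
  (W=2, U=0, V=1, Y=2, Z=1, X=3) weight 1/1512
  (W=2, U=0, V=1, Y=2, Z=2, X=3) weight 1/1512
  (W=2, U=0, V=1, Y=2, Z=3, X=3) weight 1/504
  (W=3, U=1, V=0, Y=1, Z=0, X=3) weight 1/864
  (W=4, U=0, V=0, Y=1, Z=0, X=3) weight 1/864
  … 30 more
Group by W:
  weight(W=2) = 11/504
  weight(W=3) = 11/1008
  weight(W=4) = 11/504
Total weight = 11/504 + 11/1008 + 11/504 = 55/1008
P(W=2 | obs) = 11/504 / 55/1008 = 2/5
P(W=3 | obs) = 11/1008 / 55/1008 = 1/5
P(W=4 | obs) = 11/504 / 55/1008 = 2/5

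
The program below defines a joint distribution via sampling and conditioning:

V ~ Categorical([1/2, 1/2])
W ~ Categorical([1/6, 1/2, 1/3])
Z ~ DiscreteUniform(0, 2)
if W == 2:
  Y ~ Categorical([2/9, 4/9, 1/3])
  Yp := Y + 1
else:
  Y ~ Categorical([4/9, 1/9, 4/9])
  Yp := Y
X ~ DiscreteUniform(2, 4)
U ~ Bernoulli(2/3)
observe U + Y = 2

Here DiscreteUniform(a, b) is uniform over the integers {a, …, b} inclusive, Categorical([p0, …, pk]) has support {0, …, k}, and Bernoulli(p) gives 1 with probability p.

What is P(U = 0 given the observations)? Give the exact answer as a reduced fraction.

P(U = 0 | obs) = 11/23

Enumerate traces; 108 have nonzero weight after conditioning:
  (V=0, W=0, Z=0, Y=1, X=2, U=1) weight 1/1458
  (V=0, W=0, Z=0, Y=1, X=3, U=1) weight 1/1458
  (V=0, W=0, Z=0, Y=1, X=4, U=1) weight 1/1458
  (V=0, W=0, Z=0, Y=2, X=2, U=0) weight 1/729
  (V=0, W=0, Z=0, Y=2, X=3, U=0) weight 1/729
  (V=0, W=0, Z=0, Y=2, X=4, U=0) weight 1/729
  (V=0, W=0, Z=1, Y=1, X=2, U=1) weight 1/1458
  (V=0, W=0, Z=1, Y=1, X=3, U=1) weight 1/1458
  … 100 more
Group by U:
  weight(U=0) = 11/81
  weight(U=1) = 4/27
Total weight = 11/81 + 4/27 = 23/81
P(U=0 | obs) = 11/81 / 23/81 = 11/23
P(U=1 | obs) = 4/27 / 23/81 = 12/23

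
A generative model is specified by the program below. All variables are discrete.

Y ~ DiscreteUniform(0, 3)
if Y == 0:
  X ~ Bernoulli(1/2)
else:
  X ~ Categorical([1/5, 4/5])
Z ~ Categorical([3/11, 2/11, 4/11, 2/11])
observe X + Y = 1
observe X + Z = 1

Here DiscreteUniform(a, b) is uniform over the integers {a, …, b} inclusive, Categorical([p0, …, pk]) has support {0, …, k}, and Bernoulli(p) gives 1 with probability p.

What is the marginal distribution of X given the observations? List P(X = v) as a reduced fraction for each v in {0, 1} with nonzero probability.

Enumerate traces; 2 have nonzero weight after conditioning:
  (Y=0, X=1, Z=0) weight 3/88
  (Y=1, X=0, Z=1) weight 1/110
Group by X:
  weight(X=0) = 1/110
  weight(X=1) = 3/88
Total weight = 1/110 + 3/88 = 19/440
P(X=0 | obs) = 1/110 / 19/440 = 4/19
P(X=1 | obs) = 3/88 / 19/440 = 15/19

P(X=0) = 4/19, P(X=1) = 15/19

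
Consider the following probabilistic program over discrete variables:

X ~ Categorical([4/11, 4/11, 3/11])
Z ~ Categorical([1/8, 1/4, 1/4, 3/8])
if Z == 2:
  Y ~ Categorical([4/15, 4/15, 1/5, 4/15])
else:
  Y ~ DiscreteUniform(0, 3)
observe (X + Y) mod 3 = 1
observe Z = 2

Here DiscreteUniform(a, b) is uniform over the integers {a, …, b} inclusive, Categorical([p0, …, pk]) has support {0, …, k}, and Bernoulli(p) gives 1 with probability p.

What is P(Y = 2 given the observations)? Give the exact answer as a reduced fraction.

P(Y = 2 | obs) = 3/19

Enumerate traces; 4 have nonzero weight after conditioning:
  (X=0, Z=2, Y=1) weight 4/165
  (X=1, Z=2, Y=0) weight 4/165
  (X=1, Z=2, Y=3) weight 4/165
  (X=2, Z=2, Y=2) weight 3/220
Group by Y:
  weight(Y=0) = 4/165
  weight(Y=1) = 4/165
  weight(Y=2) = 3/220
  weight(Y=3) = 4/165
Total weight = 4/165 + 4/165 + 3/220 + 4/165 = 19/220
P(Y=0 | obs) = 4/165 / 19/220 = 16/57
P(Y=1 | obs) = 4/165 / 19/220 = 16/57
P(Y=2 | obs) = 3/220 / 19/220 = 3/19
P(Y=3 | obs) = 4/165 / 19/220 = 16/57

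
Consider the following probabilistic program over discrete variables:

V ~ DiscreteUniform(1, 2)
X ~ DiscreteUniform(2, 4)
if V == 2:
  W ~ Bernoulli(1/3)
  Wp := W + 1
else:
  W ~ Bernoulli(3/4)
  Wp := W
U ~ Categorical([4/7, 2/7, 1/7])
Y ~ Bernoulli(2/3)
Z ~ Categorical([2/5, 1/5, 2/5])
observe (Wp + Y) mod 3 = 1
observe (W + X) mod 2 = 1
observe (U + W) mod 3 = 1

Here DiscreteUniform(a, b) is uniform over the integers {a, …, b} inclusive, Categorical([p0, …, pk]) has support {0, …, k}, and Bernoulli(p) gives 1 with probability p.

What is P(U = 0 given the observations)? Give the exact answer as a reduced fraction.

Enumerate traces; 12 have nonzero weight after conditioning:
  (V=1, X=2, W=1, U=0, Y=0, Z=0) weight 1/105
  (V=1, X=2, W=1, U=0, Y=0, Z=1) weight 1/210
  (V=1, X=2, W=1, U=0, Y=0, Z=2) weight 1/105
  (V=1, X=3, W=0, U=1, Y=1, Z=0) weight 1/315
  (V=1, X=3, W=0, U=1, Y=1, Z=1) weight 1/630
  (V=1, X=3, W=0, U=1, Y=1, Z=2) weight 1/315
  (V=1, X=4, W=1, U=0, Y=0, Z=0) weight 1/105
  (V=1, X=4, W=1, U=0, Y=0, Z=1) weight 1/210
  … 4 more
Group by U:
  weight(U=0) = 1/21
  weight(U=1) = 1/54
Total weight = 1/21 + 1/54 = 25/378
P(U=0 | obs) = 1/21 / 25/378 = 18/25
P(U=1 | obs) = 1/54 / 25/378 = 7/25

P(U = 0 | obs) = 18/25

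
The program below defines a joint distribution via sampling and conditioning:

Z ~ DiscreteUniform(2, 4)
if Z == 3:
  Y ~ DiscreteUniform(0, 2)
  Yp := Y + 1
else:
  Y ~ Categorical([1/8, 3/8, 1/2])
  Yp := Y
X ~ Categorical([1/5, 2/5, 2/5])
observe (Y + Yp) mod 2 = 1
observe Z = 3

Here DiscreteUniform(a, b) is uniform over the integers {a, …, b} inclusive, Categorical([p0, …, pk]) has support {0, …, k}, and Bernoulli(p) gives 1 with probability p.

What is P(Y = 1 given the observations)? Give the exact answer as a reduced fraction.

P(Y = 1 | obs) = 1/3

Enumerate traces; 9 have nonzero weight after conditioning:
  (Z=3, Y=0, X=0) weight 1/45
  (Z=3, Y=0, X=1) weight 2/45
  (Z=3, Y=0, X=2) weight 2/45
  (Z=3, Y=1, X=0) weight 1/45
  (Z=3, Y=1, X=1) weight 2/45
  (Z=3, Y=1, X=2) weight 2/45
  (Z=3, Y=2, X=0) weight 1/45
  (Z=3, Y=2, X=1) weight 2/45
  … 1 more
Group by Y:
  weight(Y=0) = 1/9
  weight(Y=1) = 1/9
  weight(Y=2) = 1/9
Total weight = 1/9 + 1/9 + 1/9 = 1/3
P(Y=0 | obs) = 1/9 / 1/3 = 1/3
P(Y=1 | obs) = 1/9 / 1/3 = 1/3
P(Y=2 | obs) = 1/9 / 1/3 = 1/3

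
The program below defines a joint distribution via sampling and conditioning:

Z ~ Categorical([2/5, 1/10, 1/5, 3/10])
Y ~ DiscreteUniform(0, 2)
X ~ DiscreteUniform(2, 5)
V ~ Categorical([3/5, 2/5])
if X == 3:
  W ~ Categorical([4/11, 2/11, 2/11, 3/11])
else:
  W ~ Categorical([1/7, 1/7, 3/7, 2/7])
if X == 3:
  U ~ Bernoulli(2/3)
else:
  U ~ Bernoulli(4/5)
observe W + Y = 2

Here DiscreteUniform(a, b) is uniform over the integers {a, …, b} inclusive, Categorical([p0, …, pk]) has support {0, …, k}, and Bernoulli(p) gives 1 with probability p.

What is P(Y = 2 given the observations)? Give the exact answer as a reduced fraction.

P(Y = 2 | obs) = 61/221

Enumerate traces; 192 have nonzero weight after conditioning:
  (Z=0, Y=0, X=2, V=0, W=2, U=0) weight 3/1750
  (Z=0, Y=0, X=2, V=0, W=2, U=1) weight 6/875
  (Z=0, Y=0, X=2, V=1, W=2, U=0) weight 1/875
  (Z=0, Y=0, X=2, V=1, W=2, U=1) weight 4/875
  (Z=0, Y=0, X=3, V=0, W=2, U=0) weight 1/825
  (Z=0, Y=0, X=3, V=0, W=2, U=1) weight 2/825
  (Z=0, Y=0, X=3, V=1, W=2, U=0) weight 2/2475
  (Z=0, Y=0, X=3, V=1, W=2, U=1) weight 4/2475
  (Z=0, Y=1, X=2, V=0, W=1, U=0) weight 1/1750
  (Z=0, Y=2, X=2, V=0, W=0, U=0) weight 1/1750
  … 182 more
Group by Y:
  weight(Y=0) = 113/924
  weight(Y=1) = 47/924
  weight(Y=2) = 61/924
Total weight = 113/924 + 47/924 + 61/924 = 221/924
P(Y=0 | obs) = 113/924 / 221/924 = 113/221
P(Y=1 | obs) = 47/924 / 221/924 = 47/221
P(Y=2 | obs) = 61/924 / 221/924 = 61/221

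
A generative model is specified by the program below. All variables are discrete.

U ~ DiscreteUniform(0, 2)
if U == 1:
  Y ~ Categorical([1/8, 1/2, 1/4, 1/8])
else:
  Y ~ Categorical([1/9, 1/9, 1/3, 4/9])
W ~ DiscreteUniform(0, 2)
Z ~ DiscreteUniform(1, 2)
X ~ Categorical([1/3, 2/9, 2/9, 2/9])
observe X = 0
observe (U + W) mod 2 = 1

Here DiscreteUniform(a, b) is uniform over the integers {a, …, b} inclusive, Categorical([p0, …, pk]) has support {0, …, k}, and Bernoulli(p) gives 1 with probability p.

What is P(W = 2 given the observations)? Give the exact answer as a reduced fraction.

Enumerate traces; 32 have nonzero weight after conditioning:
  (U=0, Y=0, W=1, Z=1, X=0) weight 1/486
  (U=0, Y=0, W=1, Z=2, X=0) weight 1/486
  (U=0, Y=1, W=1, Z=1, X=0) weight 1/486
  (U=0, Y=1, W=1, Z=2, X=0) weight 1/486
  (U=0, Y=2, W=1, Z=1, X=0) weight 1/162
  (U=0, Y=2, W=1, Z=2, X=0) weight 1/162
  (U=0, Y=3, W=1, Z=1, X=0) weight 2/243
  (U=0, Y=3, W=1, Z=2, X=0) weight 2/243
  (U=1, Y=0, W=0, Z=1, X=0) weight 1/432
  (U=1, Y=0, W=2, Z=1, X=0) weight 1/432
  … 22 more
Group by W:
  weight(W=0) = 1/27
  weight(W=1) = 2/27
  weight(W=2) = 1/27
Total weight = 1/27 + 2/27 + 1/27 = 4/27
P(W=0 | obs) = 1/27 / 4/27 = 1/4
P(W=1 | obs) = 2/27 / 4/27 = 1/2
P(W=2 | obs) = 1/27 / 4/27 = 1/4

P(W = 2 | obs) = 1/4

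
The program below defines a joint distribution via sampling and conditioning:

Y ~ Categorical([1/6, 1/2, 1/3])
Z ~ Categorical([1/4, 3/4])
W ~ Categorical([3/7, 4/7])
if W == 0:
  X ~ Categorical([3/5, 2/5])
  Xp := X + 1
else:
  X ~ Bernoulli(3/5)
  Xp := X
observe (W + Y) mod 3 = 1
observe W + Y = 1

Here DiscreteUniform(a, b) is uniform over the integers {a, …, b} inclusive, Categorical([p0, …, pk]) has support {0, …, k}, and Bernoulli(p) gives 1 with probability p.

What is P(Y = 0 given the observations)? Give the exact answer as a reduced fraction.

Enumerate traces; 8 have nonzero weight after conditioning:
  (Y=0, Z=0, W=1, X=0) weight 1/105
  (Y=0, Z=0, W=1, X=1) weight 1/70
  (Y=0, Z=1, W=1, X=0) weight 1/35
  (Y=0, Z=1, W=1, X=1) weight 3/70
  (Y=1, Z=0, W=0, X=0) weight 9/280
  (Y=1, Z=0, W=0, X=1) weight 3/140
  (Y=1, Z=1, W=0, X=0) weight 27/280
  (Y=1, Z=1, W=0, X=1) weight 9/140
Group by Y:
  weight(Y=0) = 2/21
  weight(Y=1) = 3/14
Total weight = 2/21 + 3/14 = 13/42
P(Y=0 | obs) = 2/21 / 13/42 = 4/13
P(Y=1 | obs) = 3/14 / 13/42 = 9/13

P(Y = 0 | obs) = 4/13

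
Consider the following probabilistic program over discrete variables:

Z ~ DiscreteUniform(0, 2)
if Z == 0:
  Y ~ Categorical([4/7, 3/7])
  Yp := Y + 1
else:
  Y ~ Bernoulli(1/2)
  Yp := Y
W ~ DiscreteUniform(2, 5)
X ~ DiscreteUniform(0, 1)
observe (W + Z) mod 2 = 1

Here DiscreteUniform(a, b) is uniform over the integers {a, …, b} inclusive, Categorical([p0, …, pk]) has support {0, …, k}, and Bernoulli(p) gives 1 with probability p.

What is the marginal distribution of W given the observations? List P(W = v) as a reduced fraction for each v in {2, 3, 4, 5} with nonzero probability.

P(W=2) = 1/6, P(W=3) = 1/3, P(W=4) = 1/6, P(W=5) = 1/3

Enumerate traces; 24 have nonzero weight after conditioning:
  (Z=0, Y=0, W=3, X=0) weight 1/42
  (Z=0, Y=0, W=3, X=1) weight 1/42
  (Z=0, Y=0, W=5, X=0) weight 1/42
  (Z=0, Y=0, W=5, X=1) weight 1/42
  (Z=0, Y=1, W=3, X=0) weight 1/56
  (Z=0, Y=1, W=3, X=1) weight 1/56
  (Z=0, Y=1, W=5, X=0) weight 1/56
  (Z=0, Y=1, W=5, X=1) weight 1/56
  (Z=1, Y=0, W=2, X=0) weight 1/48
  (Z=1, Y=0, W=4, X=0) weight 1/48
  … 14 more
Group by W:
  weight(W=2) = 1/12
  weight(W=3) = 1/6
  weight(W=4) = 1/12
  weight(W=5) = 1/6
Total weight = 1/12 + 1/6 + 1/12 + 1/6 = 1/2
P(W=2 | obs) = 1/12 / 1/2 = 1/6
P(W=3 | obs) = 1/6 / 1/2 = 1/3
P(W=4 | obs) = 1/12 / 1/2 = 1/6
P(W=5 | obs) = 1/6 / 1/2 = 1/3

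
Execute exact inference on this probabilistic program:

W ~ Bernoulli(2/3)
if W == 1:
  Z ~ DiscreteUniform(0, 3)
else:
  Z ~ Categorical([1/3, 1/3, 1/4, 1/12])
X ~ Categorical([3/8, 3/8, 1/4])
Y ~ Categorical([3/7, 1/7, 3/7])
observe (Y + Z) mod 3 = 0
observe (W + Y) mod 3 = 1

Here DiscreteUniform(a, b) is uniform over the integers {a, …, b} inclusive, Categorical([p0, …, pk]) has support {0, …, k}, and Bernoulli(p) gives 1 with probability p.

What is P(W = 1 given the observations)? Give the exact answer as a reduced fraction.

Enumerate traces; 9 have nonzero weight after conditioning:
  (W=0, Z=2, X=0, Y=1) weight 1/224
  (W=0, Z=2, X=1, Y=1) weight 1/224
  (W=0, Z=2, X=2, Y=1) weight 1/336
  (W=1, Z=0, X=0, Y=0) weight 3/112
  (W=1, Z=0, X=1, Y=0) weight 3/112
  (W=1, Z=0, X=2, Y=0) weight 1/56
  (W=1, Z=3, X=0, Y=0) weight 3/112
  (W=1, Z=3, X=1, Y=0) weight 3/112
  … 1 more
Group by W:
  weight(W=0) = 1/84
  weight(W=1) = 1/7
Total weight = 1/84 + 1/7 = 13/84
P(W=0 | obs) = 1/84 / 13/84 = 1/13
P(W=1 | obs) = 1/7 / 13/84 = 12/13

P(W = 1 | obs) = 12/13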